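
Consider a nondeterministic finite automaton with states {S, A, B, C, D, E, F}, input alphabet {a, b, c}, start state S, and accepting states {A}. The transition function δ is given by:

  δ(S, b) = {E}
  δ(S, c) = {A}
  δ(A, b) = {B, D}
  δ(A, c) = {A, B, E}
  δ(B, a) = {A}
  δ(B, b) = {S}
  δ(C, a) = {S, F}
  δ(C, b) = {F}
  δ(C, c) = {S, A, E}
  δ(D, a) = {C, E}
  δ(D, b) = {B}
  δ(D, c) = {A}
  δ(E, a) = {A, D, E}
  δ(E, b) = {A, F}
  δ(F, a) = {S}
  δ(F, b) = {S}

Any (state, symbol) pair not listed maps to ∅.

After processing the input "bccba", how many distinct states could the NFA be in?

Start in {S}.
Read 'b': S→{E}; now {E}.
Read 'c': E→∅; now ∅.
The set is empty and remains empty for the remaining 3 symbols.
That set has 0 states.

0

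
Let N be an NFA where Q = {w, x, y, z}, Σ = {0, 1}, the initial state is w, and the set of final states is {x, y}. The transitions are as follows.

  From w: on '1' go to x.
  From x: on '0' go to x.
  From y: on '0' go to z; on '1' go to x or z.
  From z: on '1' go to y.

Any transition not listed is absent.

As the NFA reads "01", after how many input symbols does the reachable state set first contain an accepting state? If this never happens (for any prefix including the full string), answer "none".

none

Start in {w}.
Read '0': {w} → ∅.
The set is empty and remains empty for the remaining 1 symbol.
No reachable set along the way intersects F.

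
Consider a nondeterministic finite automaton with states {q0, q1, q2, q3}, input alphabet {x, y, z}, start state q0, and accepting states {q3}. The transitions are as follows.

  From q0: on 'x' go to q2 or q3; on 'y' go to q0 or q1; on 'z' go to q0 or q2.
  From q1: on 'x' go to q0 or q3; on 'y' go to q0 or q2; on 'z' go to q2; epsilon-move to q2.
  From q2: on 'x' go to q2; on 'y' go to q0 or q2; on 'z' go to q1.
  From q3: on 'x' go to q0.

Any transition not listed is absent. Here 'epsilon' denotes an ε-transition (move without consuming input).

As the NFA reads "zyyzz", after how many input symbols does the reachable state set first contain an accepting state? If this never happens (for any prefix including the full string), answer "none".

none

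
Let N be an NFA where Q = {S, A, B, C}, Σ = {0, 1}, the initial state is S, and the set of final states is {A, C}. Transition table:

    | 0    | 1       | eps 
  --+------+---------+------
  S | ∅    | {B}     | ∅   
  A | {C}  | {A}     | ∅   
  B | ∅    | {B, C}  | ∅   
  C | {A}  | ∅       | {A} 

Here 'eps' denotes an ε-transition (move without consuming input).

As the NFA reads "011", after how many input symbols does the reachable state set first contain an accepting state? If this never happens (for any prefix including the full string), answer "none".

Start in {S}.
Read '0': S→∅; now ∅.
The set is empty and remains empty for the remaining 2 symbols.
No reachable set along the way intersects F.

none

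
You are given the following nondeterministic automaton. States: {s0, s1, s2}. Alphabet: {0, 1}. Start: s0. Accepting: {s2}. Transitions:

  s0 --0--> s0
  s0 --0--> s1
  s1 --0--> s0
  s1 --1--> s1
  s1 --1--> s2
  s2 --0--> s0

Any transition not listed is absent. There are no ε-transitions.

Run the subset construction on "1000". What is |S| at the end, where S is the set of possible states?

0

Start in {s0}.
Read '1': s0→∅; now ∅.
The set is empty and remains empty for the remaining 3 symbols.
That set has 0 states.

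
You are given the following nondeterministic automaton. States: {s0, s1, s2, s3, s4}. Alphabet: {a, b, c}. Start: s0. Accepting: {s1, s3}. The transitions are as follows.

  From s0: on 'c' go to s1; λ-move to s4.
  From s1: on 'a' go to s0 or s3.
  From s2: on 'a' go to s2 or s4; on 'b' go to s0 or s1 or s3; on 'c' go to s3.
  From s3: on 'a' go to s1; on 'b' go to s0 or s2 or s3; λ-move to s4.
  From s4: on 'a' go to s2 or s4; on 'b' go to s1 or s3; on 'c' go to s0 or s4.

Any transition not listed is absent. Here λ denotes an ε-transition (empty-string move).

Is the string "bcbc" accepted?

Start: ε-closure({s0}) = {s0, s4}.
Read 'b': s0→∅, s4→{s1, s3}; union {s1, s3}; ε-closure = {s1, s3, s4}.
Read 'c': s1→∅, s3→∅, s4→{s0, s4}; now {s0, s4}.
Read 'b': s0→∅, s4→{s1, s3}; union {s1, s3}; ε-closure = {s1, s3, s4}.
Read 'c': s1→∅, s3→∅, s4→{s0, s4}; now {s0, s4}.
The final set {s0, s4} contains no accepting state.

No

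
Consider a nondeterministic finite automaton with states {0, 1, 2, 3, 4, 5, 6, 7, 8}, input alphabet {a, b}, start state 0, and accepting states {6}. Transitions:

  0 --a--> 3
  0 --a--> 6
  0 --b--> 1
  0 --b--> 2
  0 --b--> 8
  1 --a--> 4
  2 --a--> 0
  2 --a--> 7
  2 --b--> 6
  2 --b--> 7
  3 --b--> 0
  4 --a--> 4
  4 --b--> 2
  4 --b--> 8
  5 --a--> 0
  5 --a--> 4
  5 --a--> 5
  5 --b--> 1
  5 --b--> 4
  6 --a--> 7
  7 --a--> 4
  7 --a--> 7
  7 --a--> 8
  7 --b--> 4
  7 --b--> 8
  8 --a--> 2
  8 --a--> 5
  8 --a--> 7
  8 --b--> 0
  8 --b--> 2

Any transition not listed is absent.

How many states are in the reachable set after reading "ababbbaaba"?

Start in {0}.
Read 'a': 0→{3, 6}; now {3, 6}.
Read 'b': 3→{0}, 6→∅; now {0}.
Read 'a': 0→{3, 6}; now {3, 6}.
Read 'b': 3→{0}, 6→∅; now {0}.
Read 'b': 0→{1, 2, 8}; now {1, 2, 8}.
Read 'b': 1→∅, 2→{6, 7}, 8→{0, 2}; now {0, 2, 6, 7}.
Read 'a': 0→{3, 6}, 2→{0, 7}, 6→{7}, 7→{4, 7, 8}; now {0, 3, 4, 6, 7, 8}.
Read 'a': 0→{3, 6}, 3→∅, 4→{4}, 6→{7}, 7→{4, 7, 8}, 8→{2, 5, 7}; now {2, 3, 4, 5, 6, 7, 8}.
Read 'b': 2→{6, 7}, 3→{0}, 4→{2, 8}, 5→{1, 4}, 6→∅, 7→{4, 8}, 8→{0, 2}; now {0, 1, 2, 4, 6, 7, 8}.
Read 'a': 0→{3, 6}, 1→{4}, 2→{0, 7}, 4→{4}, 6→{7}, 7→{4, 7, 8}, 8→{2, 5, 7}; now {0, 2, 3, 4, 5, 6, 7, 8}.
That set has 8 states.

8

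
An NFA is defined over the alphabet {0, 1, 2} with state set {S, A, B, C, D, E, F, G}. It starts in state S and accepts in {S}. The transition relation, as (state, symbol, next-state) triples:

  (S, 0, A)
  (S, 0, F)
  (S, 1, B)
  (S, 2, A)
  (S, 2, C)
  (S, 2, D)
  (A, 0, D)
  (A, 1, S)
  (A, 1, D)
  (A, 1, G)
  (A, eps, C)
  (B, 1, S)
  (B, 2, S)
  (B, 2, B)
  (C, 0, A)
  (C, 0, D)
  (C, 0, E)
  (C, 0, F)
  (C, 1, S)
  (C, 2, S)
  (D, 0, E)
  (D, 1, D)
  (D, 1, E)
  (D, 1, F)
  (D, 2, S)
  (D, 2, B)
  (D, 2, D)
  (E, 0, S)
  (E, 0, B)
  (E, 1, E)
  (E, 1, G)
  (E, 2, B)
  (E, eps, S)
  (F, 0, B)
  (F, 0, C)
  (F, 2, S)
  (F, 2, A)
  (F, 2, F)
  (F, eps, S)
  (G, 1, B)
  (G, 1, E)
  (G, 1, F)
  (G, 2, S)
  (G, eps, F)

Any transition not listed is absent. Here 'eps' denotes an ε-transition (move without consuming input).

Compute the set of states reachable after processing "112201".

Start in {S}.
Read '1': {S} → {B}.
Read '1': {B} → {S}.
Read '2': {S} → {A, C, D}.
Read '2': {A, C, D} → {S, B, D}.
Read '0': {S, B, D} → {S, A, C, E, F}.
Read '1': {S, A, C, E, F} → {S, B, D, E, F, G}.

{S, B, D, E, F, G}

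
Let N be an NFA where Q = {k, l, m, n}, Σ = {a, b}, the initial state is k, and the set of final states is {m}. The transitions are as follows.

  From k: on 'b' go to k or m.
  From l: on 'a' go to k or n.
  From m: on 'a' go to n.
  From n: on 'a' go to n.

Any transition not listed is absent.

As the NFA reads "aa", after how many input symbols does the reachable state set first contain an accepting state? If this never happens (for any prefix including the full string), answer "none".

none

Start in {k}.
Read 'a': {k} → ∅.
The set is empty and remains empty for the remaining 1 symbol.
No reachable set along the way intersects F.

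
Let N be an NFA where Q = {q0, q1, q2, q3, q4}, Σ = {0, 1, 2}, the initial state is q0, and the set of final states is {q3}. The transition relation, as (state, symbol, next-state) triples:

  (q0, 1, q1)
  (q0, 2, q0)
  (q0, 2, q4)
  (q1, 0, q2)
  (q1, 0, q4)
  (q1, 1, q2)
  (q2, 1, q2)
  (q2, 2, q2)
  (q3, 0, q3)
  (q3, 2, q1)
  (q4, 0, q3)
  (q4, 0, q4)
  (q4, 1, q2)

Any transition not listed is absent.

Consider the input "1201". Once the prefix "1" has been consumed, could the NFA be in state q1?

Start in {q0}.
Read '1': q0→{q1}; now {q1}.
State q1 is in {q1}.

Yes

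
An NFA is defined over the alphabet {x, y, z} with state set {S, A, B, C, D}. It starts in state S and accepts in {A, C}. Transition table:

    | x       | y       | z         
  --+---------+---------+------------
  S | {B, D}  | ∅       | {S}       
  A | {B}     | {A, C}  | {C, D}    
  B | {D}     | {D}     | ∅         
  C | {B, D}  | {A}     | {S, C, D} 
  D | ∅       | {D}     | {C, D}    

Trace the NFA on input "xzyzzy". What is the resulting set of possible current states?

{A, D}

Start in {S}.
Read 'x': {S} → {B, D}.
Read 'z': {B, D} → {C, D}.
Read 'y': {C, D} → {A, D}.
Read 'z': {A, D} → {C, D}.
Read 'z': {C, D} → {S, C, D}.
Read 'y': {S, C, D} → {A, D}.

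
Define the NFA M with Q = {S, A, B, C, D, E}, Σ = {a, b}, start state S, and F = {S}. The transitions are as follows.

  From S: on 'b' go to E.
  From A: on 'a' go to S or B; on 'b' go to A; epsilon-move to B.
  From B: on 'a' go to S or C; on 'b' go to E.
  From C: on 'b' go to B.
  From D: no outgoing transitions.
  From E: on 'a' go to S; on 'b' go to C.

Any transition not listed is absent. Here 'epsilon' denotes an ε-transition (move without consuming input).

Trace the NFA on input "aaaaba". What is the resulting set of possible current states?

Start in {S}.
Read 'a': S→∅; now ∅.
The set is empty and remains empty for the remaining 5 symbols.

∅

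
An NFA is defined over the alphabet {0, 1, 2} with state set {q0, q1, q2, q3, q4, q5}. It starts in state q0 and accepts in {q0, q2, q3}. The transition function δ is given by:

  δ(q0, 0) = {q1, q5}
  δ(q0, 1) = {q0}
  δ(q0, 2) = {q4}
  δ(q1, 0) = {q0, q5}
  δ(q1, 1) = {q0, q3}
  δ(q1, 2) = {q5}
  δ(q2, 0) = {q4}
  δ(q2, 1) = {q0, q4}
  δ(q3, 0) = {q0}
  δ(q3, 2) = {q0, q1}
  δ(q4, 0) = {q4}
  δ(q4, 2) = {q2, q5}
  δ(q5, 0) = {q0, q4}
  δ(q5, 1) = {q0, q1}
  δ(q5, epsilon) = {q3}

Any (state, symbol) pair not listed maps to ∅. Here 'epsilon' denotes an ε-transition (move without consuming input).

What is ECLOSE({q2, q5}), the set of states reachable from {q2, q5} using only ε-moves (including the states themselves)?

{q2, q3, q5}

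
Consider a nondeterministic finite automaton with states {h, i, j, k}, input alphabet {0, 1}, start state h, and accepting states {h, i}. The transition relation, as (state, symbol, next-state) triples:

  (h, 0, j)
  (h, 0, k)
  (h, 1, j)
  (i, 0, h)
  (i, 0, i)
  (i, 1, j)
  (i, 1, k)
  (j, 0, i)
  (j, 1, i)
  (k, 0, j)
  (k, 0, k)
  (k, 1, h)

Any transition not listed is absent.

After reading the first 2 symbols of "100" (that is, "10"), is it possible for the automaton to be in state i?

Yes

Start in {h}.
Read '1': {h} → {j}.
Read '0': {j} → {i}.
State i is in {i}.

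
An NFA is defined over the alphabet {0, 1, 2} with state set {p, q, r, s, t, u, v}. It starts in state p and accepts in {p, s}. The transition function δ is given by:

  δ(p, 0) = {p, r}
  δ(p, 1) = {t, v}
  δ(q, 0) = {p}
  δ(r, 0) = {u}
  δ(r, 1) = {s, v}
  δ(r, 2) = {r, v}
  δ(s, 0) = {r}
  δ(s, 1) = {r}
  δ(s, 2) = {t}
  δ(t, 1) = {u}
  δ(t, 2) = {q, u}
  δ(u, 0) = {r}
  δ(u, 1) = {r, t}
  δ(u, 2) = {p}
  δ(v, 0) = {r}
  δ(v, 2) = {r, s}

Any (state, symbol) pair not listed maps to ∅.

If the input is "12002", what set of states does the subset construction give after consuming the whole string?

{p, r, v}

Start in {p}.
Read '1': p→{t, v}; now {t, v}.
Read '2': t→{q, u}, v→{r, s}; now {q, r, s, u}.
Read '0': q→{p}, r→{u}, s→{r}, u→{r}; now {p, r, u}.
Read '0': p→{p, r}, r→{u}, u→{r}; now {p, r, u}.
Read '2': p→∅, r→{r, v}, u→{p}; now {p, r, v}.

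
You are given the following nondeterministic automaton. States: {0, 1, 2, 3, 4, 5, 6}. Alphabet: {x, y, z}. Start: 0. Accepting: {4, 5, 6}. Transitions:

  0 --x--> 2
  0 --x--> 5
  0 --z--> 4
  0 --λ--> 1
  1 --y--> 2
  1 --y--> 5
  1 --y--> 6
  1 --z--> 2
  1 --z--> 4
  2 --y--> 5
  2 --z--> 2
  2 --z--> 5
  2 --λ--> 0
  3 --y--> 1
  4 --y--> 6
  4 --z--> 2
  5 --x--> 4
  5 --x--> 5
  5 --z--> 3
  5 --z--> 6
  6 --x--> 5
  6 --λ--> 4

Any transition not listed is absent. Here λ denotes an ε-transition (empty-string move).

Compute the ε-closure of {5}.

Begin with {5}.
No ε-moves leave this set, so the closure equals the set itself.

{5}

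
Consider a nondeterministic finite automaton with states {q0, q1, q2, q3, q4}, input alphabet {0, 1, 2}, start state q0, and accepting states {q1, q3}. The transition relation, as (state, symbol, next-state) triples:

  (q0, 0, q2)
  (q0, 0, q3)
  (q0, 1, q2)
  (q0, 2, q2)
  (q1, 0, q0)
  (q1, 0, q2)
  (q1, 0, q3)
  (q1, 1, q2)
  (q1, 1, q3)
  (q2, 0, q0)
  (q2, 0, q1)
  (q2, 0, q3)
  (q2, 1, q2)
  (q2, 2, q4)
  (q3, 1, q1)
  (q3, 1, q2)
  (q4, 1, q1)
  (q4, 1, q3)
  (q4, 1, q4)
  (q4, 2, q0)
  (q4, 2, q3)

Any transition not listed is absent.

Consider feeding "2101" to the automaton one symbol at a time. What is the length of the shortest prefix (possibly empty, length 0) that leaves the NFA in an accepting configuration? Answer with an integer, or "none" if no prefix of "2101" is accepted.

Start in {q0}.
Read '2': q0→{q2}; now {q2}.
Read '1': q2→{q2}; now {q2}.
Read '0': q2→{q0, q1, q3}; now {q0, q1, q3}.
None of the earlier sets intersect F, but {q0, q1, q3} does.

3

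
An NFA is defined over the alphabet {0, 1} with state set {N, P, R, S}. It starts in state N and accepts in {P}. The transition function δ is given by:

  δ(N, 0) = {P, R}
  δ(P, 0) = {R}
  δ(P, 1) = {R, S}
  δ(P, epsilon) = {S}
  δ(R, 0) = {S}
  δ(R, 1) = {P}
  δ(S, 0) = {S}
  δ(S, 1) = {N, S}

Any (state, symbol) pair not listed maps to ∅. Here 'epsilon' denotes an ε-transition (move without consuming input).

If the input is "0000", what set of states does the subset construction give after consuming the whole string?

{S}

Start in {N}.
Read '0': N→{P, R}; union {P, R}; ε-closure = {P, R, S}.
Read '0': P→{R}, R→{S}, S→{S}; now {R, S}.
Read '0': R→{S}, S→{S}; now {S}.
Read '0': S→{S}; now {S}.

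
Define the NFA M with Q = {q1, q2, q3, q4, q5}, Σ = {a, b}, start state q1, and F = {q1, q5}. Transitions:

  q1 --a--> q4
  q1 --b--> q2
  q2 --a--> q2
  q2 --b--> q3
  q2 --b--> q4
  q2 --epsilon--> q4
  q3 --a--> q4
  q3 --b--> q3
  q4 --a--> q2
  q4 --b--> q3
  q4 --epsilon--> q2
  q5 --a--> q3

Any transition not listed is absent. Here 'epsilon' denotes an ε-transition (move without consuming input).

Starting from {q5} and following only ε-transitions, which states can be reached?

Begin with {q5}.
No ε-moves leave this set, so the closure equals the set itself.

{q5}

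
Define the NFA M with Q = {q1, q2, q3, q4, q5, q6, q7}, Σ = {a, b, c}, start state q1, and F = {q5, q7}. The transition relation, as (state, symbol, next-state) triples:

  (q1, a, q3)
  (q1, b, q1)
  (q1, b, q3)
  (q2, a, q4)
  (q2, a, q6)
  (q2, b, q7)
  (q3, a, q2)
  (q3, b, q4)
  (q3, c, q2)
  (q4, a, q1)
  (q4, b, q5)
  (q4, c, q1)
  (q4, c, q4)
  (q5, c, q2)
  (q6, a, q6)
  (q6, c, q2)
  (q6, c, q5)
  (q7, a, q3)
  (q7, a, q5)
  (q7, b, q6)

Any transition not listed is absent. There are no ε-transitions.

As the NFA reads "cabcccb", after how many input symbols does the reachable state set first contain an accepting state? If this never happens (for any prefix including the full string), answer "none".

Start in {q1}.
Read 'c': q1→∅; now ∅.
The set is empty and remains empty for the remaining 6 symbols.
No reachable set along the way intersects F.

none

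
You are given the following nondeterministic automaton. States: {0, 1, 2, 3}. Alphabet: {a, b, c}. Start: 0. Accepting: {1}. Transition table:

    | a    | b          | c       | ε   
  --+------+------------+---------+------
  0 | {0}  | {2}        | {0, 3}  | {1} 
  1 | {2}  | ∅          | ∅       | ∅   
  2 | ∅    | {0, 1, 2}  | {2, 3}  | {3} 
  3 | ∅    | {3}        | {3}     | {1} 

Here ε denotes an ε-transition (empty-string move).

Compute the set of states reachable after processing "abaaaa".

Start: ε-closure({0}) = {0, 1}.
Read 'a': {0, 1} → {0, 1, 2, 3}.
Read 'b': {0, 1, 2, 3} → {0, 1, 2, 3}.
Read 'a': {0, 1, 2, 3} → {0, 1, 2, 3}.
Read 'a': {0, 1, 2, 3} → {0, 1, 2, 3}.
Read 'a': {0, 1, 2, 3} → {0, 1, 2, 3}.
Read 'a': {0, 1, 2, 3} → {0, 1, 2, 3}.

{0, 1, 2, 3}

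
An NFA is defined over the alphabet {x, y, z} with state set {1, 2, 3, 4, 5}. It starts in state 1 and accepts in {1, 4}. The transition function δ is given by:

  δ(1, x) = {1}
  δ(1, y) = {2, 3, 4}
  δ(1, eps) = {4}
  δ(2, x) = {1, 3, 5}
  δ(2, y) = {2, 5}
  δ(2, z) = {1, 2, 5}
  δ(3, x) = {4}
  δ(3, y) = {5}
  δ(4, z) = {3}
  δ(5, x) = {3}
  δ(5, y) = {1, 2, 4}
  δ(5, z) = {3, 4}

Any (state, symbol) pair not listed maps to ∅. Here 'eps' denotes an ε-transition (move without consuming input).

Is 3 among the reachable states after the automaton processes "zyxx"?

No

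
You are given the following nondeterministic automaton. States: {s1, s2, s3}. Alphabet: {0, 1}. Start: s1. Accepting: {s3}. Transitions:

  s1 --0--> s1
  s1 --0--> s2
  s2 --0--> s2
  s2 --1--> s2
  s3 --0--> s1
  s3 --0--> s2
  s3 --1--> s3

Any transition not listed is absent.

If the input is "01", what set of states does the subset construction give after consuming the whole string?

Start in {s1}.
Read '0': {s1} → {s1, s2}.
Read '1': {s1, s2} → {s2}.

{s2}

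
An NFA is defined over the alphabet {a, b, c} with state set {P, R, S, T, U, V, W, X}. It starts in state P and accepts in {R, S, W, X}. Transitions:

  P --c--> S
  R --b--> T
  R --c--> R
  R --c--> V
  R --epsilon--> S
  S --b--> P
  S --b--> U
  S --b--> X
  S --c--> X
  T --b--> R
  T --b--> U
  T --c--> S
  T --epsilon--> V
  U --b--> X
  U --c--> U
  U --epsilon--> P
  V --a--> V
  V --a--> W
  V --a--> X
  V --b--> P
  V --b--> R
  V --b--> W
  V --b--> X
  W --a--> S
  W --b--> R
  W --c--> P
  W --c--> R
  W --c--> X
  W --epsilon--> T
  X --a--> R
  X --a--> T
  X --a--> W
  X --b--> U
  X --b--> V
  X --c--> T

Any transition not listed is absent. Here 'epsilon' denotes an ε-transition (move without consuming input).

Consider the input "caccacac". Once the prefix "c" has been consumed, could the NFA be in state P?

No

Start in {P}.
Read 'c': P→{S}; now {S}.
State P is not in {S}.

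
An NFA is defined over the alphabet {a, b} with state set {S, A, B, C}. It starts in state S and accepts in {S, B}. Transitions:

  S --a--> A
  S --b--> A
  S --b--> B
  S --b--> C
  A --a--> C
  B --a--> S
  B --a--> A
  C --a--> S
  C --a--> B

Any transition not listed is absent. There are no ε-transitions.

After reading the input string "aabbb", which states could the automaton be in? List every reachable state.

∅

Start in {S}.
Read 'a': {S} → {A}.
Read 'a': {A} → {C}.
Read 'b': {C} → ∅.
The set is empty and remains empty for the remaining 2 symbols.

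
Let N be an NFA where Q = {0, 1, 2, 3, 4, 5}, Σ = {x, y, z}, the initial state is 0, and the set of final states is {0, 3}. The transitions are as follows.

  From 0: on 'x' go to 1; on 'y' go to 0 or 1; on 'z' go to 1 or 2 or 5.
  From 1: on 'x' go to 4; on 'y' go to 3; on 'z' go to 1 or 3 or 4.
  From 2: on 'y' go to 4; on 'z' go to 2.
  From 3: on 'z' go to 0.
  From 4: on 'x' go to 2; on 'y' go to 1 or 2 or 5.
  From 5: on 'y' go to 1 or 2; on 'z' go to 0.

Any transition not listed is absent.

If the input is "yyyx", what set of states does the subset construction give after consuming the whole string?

Start in {0}.
Read 'y': {0} → {0, 1}.
Read 'y': {0, 1} → {0, 1, 3}.
Read 'y': {0, 1, 3} → {0, 1, 3}.
Read 'x': {0, 1, 3} → {1, 4}.

{1, 4}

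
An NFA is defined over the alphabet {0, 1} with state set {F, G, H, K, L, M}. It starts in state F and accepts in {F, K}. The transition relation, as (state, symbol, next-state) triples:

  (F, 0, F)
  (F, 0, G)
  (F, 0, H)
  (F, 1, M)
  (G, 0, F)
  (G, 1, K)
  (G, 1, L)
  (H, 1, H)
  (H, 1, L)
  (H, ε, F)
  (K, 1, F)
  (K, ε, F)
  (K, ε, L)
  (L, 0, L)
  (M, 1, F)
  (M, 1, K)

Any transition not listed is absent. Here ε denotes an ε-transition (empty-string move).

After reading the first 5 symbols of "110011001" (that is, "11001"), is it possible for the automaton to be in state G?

Start in {F}.
Read '1': {F} → {M}.
Read '1': {M} → {F, K, L}.
Read '0': {F, K, L} → {F, G, H, L}.
Read '0': {F, G, H, L} → {F, G, H, L}.
Read '1': {F, G, H, L} → {F, H, K, L, M}.
State G is not in {F, H, K, L, M}.

No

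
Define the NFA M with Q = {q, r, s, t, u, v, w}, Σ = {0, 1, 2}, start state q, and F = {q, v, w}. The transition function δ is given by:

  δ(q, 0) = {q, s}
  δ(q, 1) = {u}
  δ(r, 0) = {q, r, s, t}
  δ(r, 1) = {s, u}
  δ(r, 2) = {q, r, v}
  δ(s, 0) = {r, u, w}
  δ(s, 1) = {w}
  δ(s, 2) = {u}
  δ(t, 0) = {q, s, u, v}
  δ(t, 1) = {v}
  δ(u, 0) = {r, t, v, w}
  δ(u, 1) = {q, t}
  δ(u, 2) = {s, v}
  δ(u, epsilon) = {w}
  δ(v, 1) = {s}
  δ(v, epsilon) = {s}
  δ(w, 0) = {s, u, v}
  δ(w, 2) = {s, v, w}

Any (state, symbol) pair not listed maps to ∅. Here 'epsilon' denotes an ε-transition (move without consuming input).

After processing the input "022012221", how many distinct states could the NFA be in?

Start in {q}.
Read '0': q→{q, s}; now {q, s}.
Read '2': q→∅, s→{u}; union {u}; ε-closure = {u, w}.
Read '2': u→{s, v}, w→{s, v, w}; now {s, v, w}.
Read '0': s→{r, u, w}, v→∅, w→{s, u, v}; now {r, s, u, v, w}.
Read '1': r→{s, u}, s→{w}, u→{q, t}, v→{s}, w→∅; now {q, s, t, u, w}.
Read '2': q→∅, s→{u}, t→∅, u→{s, v}, w→{s, v, w}; now {s, u, v, w}.
Read '2': s→{u}, u→{s, v}, v→∅, w→{s, v, w}; now {s, u, v, w}.
Read '2': s→{u}, u→{s, v}, v→∅, w→{s, v, w}; now {s, u, v, w}.
Read '1': s→{w}, u→{q, t}, v→{s}, w→∅; now {q, s, t, w}.
That set has 4 states.

4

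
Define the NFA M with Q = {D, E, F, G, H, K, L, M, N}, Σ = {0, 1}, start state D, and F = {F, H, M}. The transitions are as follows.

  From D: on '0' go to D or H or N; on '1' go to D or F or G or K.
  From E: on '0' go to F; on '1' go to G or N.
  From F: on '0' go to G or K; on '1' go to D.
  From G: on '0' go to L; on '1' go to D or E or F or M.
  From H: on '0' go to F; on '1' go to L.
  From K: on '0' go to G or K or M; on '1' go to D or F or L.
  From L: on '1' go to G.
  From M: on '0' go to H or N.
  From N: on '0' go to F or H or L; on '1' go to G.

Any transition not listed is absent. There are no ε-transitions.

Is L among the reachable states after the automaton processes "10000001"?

Yes

Start in {D}.
Read '1': {D} → {D, F, G, K}.
Read '0': {D, F, G, K} → {D, G, H, K, L, M, N}.
Read '0': {D, G, H, K, L, M, N} → {D, F, G, H, K, L, M, N}.
Read '0': {D, F, G, H, K, L, M, N} → {D, F, G, H, K, L, M, N}.
Read '0': {D, F, G, H, K, L, M, N} → {D, F, G, H, K, L, M, N}.
Read '0': {D, F, G, H, K, L, M, N} → {D, F, G, H, K, L, M, N}.
Read '0': {D, F, G, H, K, L, M, N} → {D, F, G, H, K, L, M, N}.
Read '1': {D, F, G, H, K, L, M, N} → {D, E, F, G, K, L, M}.
State L is in {D, E, F, G, K, L, M}.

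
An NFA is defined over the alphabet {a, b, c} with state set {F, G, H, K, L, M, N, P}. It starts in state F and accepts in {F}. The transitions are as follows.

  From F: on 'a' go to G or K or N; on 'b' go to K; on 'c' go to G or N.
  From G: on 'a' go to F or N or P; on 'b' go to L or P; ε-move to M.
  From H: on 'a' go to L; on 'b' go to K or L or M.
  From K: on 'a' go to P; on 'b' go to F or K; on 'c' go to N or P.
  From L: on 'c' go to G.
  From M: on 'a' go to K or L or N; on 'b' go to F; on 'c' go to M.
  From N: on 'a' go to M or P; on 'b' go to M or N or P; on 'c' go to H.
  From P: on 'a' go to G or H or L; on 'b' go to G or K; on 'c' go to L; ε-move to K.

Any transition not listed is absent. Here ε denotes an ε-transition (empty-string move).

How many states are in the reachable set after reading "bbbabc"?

Start in {F}.
Read 'b': F→{K}; now {K}.
Read 'b': K→{F, K}; now {F, K}.
Read 'b': F→{K}, K→{F, K}; now {F, K}.
Read 'a': F→{G, K, N}, K→{P}; union {G, K, N, P}; ε-closure = {G, K, M, N, P}.
Read 'b': G→{L, P}, K→{F, K}, M→{F}, N→{M, N, P}, P→{G, K}; now {F, G, K, L, M, N, P}.
Read 'c': F→{G, N}, G→∅, K→{N, P}, L→{G}, M→{M}, N→{H}, P→{L}; union {G, H, L, M, N, P}; ε-closure = {G, H, K, L, M, N, P}.
That set has 7 states.

7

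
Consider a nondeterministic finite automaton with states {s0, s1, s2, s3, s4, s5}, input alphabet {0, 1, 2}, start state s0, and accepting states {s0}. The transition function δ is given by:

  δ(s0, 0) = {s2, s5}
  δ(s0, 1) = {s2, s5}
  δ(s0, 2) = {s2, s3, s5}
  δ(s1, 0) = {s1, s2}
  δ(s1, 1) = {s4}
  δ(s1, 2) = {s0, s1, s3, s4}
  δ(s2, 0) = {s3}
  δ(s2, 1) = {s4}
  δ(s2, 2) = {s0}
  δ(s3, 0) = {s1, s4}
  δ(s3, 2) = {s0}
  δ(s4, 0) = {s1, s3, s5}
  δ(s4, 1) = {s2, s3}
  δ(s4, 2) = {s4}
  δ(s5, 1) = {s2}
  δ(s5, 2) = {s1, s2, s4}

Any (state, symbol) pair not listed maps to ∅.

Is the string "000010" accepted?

Start in {s0}.
Read '0': s0→{s2, s5}; now {s2, s5}.
Read '0': s2→{s3}, s5→∅; now {s3}.
Read '0': s3→{s1, s4}; now {s1, s4}.
Read '0': s1→{s1, s2}, s4→{s1, s3, s5}; now {s1, s2, s3, s5}.
Read '1': s1→{s4}, s2→{s4}, s3→∅, s5→{s2}; now {s2, s4}.
Read '0': s2→{s3}, s4→{s1, s3, s5}; now {s1, s3, s5}.
The final set {s1, s3, s5} contains no accepting state.

No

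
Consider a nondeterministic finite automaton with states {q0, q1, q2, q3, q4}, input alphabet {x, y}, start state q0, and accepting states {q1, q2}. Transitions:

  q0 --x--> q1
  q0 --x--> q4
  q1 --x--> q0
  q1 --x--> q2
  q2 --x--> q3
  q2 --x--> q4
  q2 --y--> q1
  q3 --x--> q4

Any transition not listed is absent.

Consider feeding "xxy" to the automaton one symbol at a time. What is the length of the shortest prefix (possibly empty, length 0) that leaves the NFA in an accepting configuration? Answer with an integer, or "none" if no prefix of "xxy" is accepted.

1

Start in {q0}.
Read 'x': {q0} → {q1, q4}.
None of the earlier sets intersect F, but {q1, q4} does.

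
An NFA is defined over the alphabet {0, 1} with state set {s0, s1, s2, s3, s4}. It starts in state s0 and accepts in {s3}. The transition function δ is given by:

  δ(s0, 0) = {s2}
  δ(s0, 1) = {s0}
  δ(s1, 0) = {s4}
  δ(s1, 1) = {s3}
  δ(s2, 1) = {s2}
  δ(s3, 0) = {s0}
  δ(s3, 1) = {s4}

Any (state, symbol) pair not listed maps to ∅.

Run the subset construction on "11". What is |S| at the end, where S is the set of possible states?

1

Start in {s0}.
Read '1': {s0} → {s0}.
Read '1': {s0} → {s0}.
That set has 1 state.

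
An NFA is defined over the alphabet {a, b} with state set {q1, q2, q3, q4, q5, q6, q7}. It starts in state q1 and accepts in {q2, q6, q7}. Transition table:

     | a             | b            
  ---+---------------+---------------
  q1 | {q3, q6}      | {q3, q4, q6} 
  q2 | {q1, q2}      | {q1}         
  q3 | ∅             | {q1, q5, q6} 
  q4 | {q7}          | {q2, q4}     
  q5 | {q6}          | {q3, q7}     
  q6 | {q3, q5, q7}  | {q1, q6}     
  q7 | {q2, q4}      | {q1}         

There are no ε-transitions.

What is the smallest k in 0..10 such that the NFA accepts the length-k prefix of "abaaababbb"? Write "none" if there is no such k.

1

Start in {q1}.
Read 'a': {q1} → {q3, q6}.
None of the earlier sets intersect F, but {q3, q6} does.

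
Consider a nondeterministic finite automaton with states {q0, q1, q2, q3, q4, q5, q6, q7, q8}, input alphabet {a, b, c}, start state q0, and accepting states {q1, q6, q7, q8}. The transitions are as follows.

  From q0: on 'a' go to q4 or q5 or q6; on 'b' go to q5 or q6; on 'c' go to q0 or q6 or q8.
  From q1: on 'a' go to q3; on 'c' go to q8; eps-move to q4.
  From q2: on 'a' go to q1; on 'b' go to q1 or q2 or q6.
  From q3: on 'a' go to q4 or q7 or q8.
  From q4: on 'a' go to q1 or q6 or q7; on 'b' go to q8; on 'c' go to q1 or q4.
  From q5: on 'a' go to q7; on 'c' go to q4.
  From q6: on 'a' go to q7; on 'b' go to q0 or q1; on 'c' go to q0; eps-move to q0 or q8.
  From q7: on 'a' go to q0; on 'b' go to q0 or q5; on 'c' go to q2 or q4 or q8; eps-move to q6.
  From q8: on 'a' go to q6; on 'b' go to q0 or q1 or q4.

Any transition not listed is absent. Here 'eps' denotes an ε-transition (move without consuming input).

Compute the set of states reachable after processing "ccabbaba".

{q0, q1, q3, q4, q5, q6, q7, q8}

Start in {q0}.
Read 'c': q0→{q0, q6, q8}; now {q0, q6, q8}.
Read 'c': q0→{q0, q6, q8}, q6→{q0}, q8→∅; now {q0, q6, q8}.
Read 'a': q0→{q4, q5, q6}, q6→{q7}, q8→{q6}; union {q4, q5, q6, q7}; ε-closure = {q0, q4, q5, q6, q7, q8}.
Read 'b': q0→{q5, q6}, q4→{q8}, q5→∅, q6→{q0, q1}, q7→{q0, q5}, q8→{q0, q1, q4}; now {q0, q1, q4, q5, q6, q8}.
Read 'b': q0→{q5, q6}, q1→∅, q4→{q8}, q5→∅, q6→{q0, q1}, q8→{q0, q1, q4}; now {q0, q1, q4, q5, q6, q8}.
Read 'a': q0→{q4, q5, q6}, q1→{q3}, q4→{q1, q6, q7}, q5→{q7}, q6→{q7}, q8→{q6}; union {q1, q3, q4, q5, q6, q7}; ε-closure = {q0, q1, q3, q4, q5, q6, q7, q8}.
Read 'b': q0→{q5, q6}, q1→∅, q3→∅, q4→{q8}, q5→∅, q6→{q0, q1}, q7→{q0, q5}, q8→{q0, q1, q4}; now {q0, q1, q4, q5, q6, q8}.
Read 'a': q0→{q4, q5, q6}, q1→{q3}, q4→{q1, q6, q7}, q5→{q7}, q6→{q7}, q8→{q6}; union {q1, q3, q4, q5, q6, q7}; ε-closure = {q0, q1, q3, q4, q5, q6, q7, q8}.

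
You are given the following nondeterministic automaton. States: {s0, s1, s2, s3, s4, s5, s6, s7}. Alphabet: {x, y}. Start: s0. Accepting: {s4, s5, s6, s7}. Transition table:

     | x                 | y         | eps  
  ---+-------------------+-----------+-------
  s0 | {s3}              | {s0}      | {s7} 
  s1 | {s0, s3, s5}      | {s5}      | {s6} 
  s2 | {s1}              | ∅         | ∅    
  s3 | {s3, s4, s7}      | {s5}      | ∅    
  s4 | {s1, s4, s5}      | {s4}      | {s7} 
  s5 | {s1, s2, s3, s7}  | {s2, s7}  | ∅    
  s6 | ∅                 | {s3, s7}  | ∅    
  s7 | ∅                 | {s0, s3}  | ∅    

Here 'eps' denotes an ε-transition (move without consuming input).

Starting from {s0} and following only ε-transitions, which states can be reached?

{s0, s7}

Begin with {s0}.
ε-move s0 → s7; add s7.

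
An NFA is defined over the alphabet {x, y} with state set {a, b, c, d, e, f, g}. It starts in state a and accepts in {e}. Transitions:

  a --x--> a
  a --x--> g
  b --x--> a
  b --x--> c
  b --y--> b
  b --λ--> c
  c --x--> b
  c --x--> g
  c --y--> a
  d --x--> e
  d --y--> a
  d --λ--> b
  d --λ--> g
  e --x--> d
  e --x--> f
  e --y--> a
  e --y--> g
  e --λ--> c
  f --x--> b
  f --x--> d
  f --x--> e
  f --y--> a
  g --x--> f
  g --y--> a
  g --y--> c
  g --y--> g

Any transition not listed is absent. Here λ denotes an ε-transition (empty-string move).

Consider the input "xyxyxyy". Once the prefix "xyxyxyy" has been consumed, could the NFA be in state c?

Yes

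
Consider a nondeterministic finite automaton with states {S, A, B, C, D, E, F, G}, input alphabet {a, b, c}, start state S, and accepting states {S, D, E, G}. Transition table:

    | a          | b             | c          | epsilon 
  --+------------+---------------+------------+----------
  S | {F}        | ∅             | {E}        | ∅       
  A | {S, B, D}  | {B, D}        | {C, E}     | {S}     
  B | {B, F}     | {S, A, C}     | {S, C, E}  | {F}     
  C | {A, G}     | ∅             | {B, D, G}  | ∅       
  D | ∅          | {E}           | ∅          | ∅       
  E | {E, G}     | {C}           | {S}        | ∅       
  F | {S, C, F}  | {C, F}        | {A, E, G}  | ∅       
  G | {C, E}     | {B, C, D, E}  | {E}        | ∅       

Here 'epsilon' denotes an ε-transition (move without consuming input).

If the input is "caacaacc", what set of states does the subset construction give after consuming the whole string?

{S, A, B, C, D, E, F, G}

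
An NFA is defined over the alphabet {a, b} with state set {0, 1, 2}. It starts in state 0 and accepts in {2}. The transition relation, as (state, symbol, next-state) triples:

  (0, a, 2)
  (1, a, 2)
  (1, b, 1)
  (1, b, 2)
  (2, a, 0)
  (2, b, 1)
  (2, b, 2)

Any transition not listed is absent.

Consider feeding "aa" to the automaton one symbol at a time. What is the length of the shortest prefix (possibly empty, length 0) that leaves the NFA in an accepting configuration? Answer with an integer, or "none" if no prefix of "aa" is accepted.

1

Start in {0}.
Read 'a': {0} → {2}.
None of the earlier sets intersect F, but {2} does.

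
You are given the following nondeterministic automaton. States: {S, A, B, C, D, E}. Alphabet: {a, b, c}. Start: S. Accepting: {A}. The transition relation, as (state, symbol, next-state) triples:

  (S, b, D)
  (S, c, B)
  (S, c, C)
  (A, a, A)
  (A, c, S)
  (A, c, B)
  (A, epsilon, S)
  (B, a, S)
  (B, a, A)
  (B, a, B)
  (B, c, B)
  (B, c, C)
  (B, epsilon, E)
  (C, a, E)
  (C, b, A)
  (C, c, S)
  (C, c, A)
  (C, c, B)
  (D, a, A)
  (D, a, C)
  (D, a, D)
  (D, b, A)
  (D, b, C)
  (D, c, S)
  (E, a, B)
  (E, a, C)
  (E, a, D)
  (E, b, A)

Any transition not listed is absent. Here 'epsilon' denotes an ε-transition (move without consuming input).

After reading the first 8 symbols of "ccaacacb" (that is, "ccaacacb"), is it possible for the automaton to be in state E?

No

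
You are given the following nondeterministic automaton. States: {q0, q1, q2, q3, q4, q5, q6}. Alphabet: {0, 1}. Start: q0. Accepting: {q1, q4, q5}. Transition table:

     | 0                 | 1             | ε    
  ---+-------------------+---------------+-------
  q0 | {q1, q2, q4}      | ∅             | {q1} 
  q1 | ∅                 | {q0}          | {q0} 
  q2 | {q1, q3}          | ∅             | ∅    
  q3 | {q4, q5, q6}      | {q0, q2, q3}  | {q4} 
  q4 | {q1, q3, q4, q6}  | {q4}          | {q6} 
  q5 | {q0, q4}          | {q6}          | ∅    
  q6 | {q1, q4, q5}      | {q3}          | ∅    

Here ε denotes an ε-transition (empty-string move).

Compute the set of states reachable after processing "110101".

{q0, q1, q2, q3, q4, q6}

Start: ε-closure({q0}) = {q0, q1}.
Read '1': {q0, q1} → {q0, q1}.
Read '1': {q0, q1} → {q0, q1}.
Read '0': {q0, q1} → {q0, q1, q2, q4, q6}.
Read '1': {q0, q1, q2, q4, q6} → {q0, q1, q3, q4, q6}.
Read '0': {q0, q1, q3, q4, q6} → {q0, q1, q2, q3, q4, q5, q6}.
Read '1': {q0, q1, q2, q3, q4, q5, q6} → {q0, q1, q2, q3, q4, q6}.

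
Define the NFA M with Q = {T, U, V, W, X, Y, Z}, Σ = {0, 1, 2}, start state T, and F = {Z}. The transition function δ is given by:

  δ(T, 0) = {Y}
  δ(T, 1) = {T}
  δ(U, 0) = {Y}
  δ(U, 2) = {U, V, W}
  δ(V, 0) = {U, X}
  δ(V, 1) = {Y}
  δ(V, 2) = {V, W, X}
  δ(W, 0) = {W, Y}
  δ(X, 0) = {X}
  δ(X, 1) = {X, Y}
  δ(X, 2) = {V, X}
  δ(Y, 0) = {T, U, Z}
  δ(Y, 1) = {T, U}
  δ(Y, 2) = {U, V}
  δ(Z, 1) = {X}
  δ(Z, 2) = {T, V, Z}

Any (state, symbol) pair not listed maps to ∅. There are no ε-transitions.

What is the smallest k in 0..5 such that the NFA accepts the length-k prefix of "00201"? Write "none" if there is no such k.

2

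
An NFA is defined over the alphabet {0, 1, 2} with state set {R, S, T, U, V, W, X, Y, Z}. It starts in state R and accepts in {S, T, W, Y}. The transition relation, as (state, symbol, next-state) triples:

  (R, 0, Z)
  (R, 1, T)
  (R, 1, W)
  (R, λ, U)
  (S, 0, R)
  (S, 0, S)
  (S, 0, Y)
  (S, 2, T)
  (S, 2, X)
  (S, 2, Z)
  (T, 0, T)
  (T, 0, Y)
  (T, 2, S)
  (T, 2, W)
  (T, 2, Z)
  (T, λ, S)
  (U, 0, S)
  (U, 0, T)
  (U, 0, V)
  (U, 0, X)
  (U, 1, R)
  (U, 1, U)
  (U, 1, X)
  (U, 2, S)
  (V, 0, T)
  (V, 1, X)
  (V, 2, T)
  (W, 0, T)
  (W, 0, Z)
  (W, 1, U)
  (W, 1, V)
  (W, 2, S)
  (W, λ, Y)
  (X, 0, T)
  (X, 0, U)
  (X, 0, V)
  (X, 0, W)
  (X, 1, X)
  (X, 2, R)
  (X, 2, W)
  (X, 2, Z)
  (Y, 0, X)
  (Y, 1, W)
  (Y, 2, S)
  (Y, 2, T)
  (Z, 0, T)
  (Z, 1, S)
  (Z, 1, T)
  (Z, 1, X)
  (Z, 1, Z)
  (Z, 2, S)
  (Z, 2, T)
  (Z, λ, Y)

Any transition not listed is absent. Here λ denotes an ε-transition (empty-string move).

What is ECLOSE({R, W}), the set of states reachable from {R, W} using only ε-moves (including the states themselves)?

Begin with {R, W}.
ε-move W → Y; add Y.
ε-move R → U; add U.

{R, U, W, Y}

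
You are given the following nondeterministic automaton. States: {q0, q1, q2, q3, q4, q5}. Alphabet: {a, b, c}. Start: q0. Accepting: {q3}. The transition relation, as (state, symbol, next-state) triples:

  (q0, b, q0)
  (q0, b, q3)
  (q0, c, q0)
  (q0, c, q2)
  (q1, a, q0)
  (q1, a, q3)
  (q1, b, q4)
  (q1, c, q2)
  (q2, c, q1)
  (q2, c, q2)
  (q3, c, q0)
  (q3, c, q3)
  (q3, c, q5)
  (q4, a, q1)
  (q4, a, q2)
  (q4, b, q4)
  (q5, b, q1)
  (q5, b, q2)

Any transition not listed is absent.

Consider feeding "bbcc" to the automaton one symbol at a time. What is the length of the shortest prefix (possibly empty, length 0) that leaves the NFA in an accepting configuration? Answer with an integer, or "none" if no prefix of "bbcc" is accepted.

1

Start in {q0}.
Read 'b': {q0} → {q0, q3}.
None of the earlier sets intersect F, but {q0, q3} does.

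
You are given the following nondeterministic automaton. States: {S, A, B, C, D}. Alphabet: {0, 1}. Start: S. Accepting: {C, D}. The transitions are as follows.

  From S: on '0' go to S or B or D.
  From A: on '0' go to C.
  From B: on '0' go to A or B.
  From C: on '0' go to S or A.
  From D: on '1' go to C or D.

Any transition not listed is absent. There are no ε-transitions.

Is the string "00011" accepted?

Start in {S}.
Read '0': {S} → {S, B, D}.
Read '0': {S, B, D} → {S, A, B, D}.
Read '0': {S, A, B, D} → {S, A, B, C, D}.
Read '1': {S, A, B, C, D} → {C, D}.
Read '1': {C, D} → {C, D}.
The final set {C, D} contains the accepting states C, D.

Yes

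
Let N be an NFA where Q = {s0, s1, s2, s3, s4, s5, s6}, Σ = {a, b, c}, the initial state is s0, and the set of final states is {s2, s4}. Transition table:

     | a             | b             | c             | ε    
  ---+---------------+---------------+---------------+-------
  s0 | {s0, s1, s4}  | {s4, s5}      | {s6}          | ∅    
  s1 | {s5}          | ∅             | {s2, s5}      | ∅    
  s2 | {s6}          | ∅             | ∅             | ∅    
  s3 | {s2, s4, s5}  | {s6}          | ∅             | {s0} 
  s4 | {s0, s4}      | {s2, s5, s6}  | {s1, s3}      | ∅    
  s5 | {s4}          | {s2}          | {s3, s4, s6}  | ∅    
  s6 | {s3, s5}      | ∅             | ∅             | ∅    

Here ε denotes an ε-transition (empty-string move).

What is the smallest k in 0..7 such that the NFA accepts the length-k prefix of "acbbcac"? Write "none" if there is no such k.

1

Start in {s0}.
Read 'a': s0→{s0, s1, s4}; now {s0, s1, s4}.
None of the earlier sets intersect F, but {s0, s1, s4} does.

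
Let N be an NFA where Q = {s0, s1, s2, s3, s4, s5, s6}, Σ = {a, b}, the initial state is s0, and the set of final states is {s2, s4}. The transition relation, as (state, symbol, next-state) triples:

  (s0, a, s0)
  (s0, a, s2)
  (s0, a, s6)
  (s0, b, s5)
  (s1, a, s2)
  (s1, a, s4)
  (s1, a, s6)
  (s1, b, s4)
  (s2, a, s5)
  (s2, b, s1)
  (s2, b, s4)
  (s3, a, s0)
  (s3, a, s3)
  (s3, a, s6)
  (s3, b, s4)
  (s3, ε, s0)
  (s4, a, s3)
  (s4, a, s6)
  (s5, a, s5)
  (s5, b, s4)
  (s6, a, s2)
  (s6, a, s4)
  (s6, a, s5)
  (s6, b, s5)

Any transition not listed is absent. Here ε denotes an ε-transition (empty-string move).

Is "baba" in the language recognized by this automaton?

No

Start in {s0}.
Read 'b': {s0} → {s5}.
Read 'a': {s5} → {s5}.
Read 'b': {s5} → {s4}.
Read 'a': {s4} → {s0, s3, s6}.
The final set {s0, s3, s6} contains no accepting state.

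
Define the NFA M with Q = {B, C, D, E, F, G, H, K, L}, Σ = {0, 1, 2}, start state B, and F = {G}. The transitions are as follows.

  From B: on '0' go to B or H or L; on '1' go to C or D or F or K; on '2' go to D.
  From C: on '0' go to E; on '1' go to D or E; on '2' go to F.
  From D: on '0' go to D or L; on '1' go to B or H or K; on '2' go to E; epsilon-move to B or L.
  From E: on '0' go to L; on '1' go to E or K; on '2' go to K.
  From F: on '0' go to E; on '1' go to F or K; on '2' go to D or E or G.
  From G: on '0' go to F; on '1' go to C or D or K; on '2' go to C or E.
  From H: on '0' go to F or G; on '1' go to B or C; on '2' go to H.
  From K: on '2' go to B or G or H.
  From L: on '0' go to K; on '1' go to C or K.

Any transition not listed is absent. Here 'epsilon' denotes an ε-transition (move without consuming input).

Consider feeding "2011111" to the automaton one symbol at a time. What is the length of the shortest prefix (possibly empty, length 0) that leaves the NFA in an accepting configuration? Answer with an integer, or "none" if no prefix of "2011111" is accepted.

none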